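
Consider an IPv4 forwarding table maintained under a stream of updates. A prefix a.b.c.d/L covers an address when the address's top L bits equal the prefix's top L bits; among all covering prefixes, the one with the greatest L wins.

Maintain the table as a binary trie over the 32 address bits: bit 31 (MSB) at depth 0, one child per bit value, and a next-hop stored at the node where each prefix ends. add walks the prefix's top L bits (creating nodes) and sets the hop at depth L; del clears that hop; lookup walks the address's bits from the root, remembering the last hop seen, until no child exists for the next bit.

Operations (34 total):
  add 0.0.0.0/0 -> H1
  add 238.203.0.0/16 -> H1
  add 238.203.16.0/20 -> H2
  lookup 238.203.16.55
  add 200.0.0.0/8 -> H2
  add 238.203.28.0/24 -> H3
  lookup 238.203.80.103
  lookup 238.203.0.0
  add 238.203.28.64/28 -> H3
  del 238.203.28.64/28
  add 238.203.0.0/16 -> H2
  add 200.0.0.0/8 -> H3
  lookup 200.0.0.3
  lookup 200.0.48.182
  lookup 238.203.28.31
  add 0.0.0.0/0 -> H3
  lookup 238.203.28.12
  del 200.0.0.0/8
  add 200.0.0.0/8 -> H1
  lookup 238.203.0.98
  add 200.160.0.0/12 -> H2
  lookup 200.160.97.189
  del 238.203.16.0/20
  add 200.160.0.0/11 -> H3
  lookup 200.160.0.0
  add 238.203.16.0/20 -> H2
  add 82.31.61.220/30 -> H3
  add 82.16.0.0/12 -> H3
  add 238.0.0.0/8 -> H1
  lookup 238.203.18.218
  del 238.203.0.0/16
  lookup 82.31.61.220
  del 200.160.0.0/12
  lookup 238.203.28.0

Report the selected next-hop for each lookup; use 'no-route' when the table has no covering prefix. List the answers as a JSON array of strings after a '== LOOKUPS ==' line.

Trace:
  add 0.0.0.0/0 -> H1 at depth 0
  add 238.203.0.0/16 -> H1 at depth 16
  add 238.203.16.0/20 -> H2 at depth 20
  Q 238.203.16.55: descend 11101110110010110001 ; hops seen [H1,H1,H2] ; pick H2
  add 200.0.0.0/8 -> H2 at depth 8
  add 238.203.28.0/24 -> H3 at depth 24
  Q 238.203.80.103: descend 11101110110010110 ; hops seen [H1,H1] ; pick H1
  Q 238.203.0.0: descend 1110111011001011000 ; hops seen [H1,H1] ; pick H1
  add 238.203.28.64/28 -> H3 at depth 28
  del 238.203.28.64/28 (clear depth 28)
  add 238.203.0.0/16 -> H2 at depth 16
  add 200.0.0.0/8 -> H3 at depth 8
  Q 200.0.0.3: descend 11001000 ; hops seen [H1,H3] ; pick H3
  Q 200.0.48.182: descend 11001000 ; hops seen [H1,H3] ; pick H3
  Q 238.203.28.31: descend 1110111011001011000111000 ; hops seen [H1,H2,H2,H3] ; pick H3
  add 0.0.0.0/0 -> H3 at depth 0
  Q 238.203.28.12: descend 1110111011001011000111000 ; hops seen [H3,H2,H2,H3] ; pick H3
  del 200.0.0.0/8 (clear depth 8)
  add 200.0.0.0/8 -> H1 at depth 8
  Q 238.203.0.98: descend 1110111011001011000 ; hops seen [H3,H2] ; pick H2
  add 200.160.0.0/12 -> H2 at depth 12
  Q 200.160.97.189: descend 110010001010 ; hops seen [H3,H1,H2] ; pick H2
  del 238.203.16.0/20 (clear depth 20)
  add 200.160.0.0/11 -> H3 at depth 11
  Q 200.160.0.0: descend 110010001010 ; hops seen [H3,H1,H3,H2] ; pick H2
  add 238.203.16.0/20 -> H2 at depth 20
  add 82.31.61.220/30 -> H3 at depth 30
  add 82.16.0.0/12 -> H3 at depth 12
  add 238.0.0.0/8 -> H1 at depth 8
  Q 238.203.18.218: descend 11101110110010110001 ; hops seen [H3,H1,H2,H2] ; pick H2
  del 238.203.0.0/16 (clear depth 16)
  Q 82.31.61.220: descend 010100100001111100111101110111 ; hops seen [H3,H3,H3] ; pick H3
  del 200.160.0.0/12 (clear depth 12)
  Q 238.203.28.0: descend 1110111011001011000111000 ; hops seen [H3,H1,H2,H3] ; pick H3

== LOOKUPS ==
["H2","H1","H1","H3","H3","H3","H3","H2","H2","H2","H2","H3","H3"]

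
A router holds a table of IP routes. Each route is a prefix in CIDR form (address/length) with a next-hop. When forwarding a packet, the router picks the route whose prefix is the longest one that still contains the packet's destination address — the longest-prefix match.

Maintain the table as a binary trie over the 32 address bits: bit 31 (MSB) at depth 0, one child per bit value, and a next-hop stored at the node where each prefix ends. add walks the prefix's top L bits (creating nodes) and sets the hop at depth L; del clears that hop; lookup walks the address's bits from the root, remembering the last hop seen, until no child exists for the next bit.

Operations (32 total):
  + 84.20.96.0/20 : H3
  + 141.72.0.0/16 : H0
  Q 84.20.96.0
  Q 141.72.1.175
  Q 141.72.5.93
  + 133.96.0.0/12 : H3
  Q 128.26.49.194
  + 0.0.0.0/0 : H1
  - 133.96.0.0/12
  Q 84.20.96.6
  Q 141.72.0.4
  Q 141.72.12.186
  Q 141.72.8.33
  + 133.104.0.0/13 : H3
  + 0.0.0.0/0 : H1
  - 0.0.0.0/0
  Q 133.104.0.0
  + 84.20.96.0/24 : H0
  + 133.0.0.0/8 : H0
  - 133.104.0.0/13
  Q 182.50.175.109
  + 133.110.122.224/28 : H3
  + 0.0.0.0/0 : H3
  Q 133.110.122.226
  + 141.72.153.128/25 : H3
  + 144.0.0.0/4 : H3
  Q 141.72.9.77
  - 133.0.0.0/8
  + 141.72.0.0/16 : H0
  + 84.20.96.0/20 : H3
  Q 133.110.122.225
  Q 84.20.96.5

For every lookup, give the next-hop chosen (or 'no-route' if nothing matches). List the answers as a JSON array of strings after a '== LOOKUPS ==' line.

Apply in order:
  add 84.20.96.0/20 -> H3 at depth 20
  add 141.72.0.0/16 -> H0 at depth 16
  lookup 84.20.96.0: bits 01010100000101000110 walk d0:-→d1:-→d2:-→d3:-→d4:-→d5:-→d6:-→d7:-→d8:-→d9:-→d10:-→d11:-→d12:-→d13:-→d14:-→d15:-→d16:-→d17:-→d18:-→d19:-→d20:H3 -> H3
  lookup 141.72.1.175: bits 1000110101001000 walk d0:-→d1:-→d2:-→d3:-→d4:-→d5:-→d6:-→d7:-→d8:-→d9:-→d10:-→d11:-→d12:-→d13:-→d14:-→d15:-→d16:H0 -> H0
  lookup 141.72.5.93: bits 1000110101001000 walk d0:-→d1:-→d2:-→d3:-→d4:-→d5:-→d6:-→d7:-→d8:-→d9:-→d10:-→d11:-→d12:-→d13:-→d14:-→d15:-→d16:H0 -> H0
  add 133.96.0.0/12 -> H3 at depth 12
  lookup 128.26.49.194: bits 10000 walk d0:-→d1:-→d2:-→d3:-→d4:-→d5:- -> no-route
  add 0.0.0.0/0 -> H1 at depth 0
  del 133.96.0.0/12 (clear depth 12)
  lookup 84.20.96.6: bits 01010100000101000110 walk d0:H1→d1:-→d2:-→d3:-→d4:-→d5:-→d6:-→d7:-→d8:-→d9:-→d10:-→d11:-→d12:-→d13:-→d14:-→d15:-→d16:-→d17:-→d18:-→d19:-→d20:H3 -> H3
  lookup 141.72.0.4: bits 1000110101001000 walk d0:H1→d1:-→d2:-→d3:-→d4:-→d5:-→d6:-→d7:-→d8:-→d9:-→d10:-→d11:-→d12:-→d13:-→d14:-→d15:-→d16:H0 -> H0
  lookup 141.72.12.186: bits 1000110101001000 walk d0:H1→d1:-→d2:-→d3:-→d4:-→d5:-→d6:-→d7:-→d8:-→d9:-→d10:-→d11:-→d12:-→d13:-→d14:-→d15:-→d16:H0 -> H0
  lookup 141.72.8.33: bits 1000110101001000 walk d0:H1→d1:-→d2:-→d3:-→d4:-→d5:-→d6:-→d7:-→d8:-→d9:-→d10:-→d11:-→d12:-→d13:-→d14:-→d15:-→d16:H0 -> H0
  add 133.104.0.0/13 -> H3 at depth 13
  add 0.0.0.0/0 -> H1 at depth 0
  del 0.0.0.0/0 (clear depth 0)
  lookup 133.104.0.0: bits 1000010101101 walk d0:-→d1:-→d2:-→d3:-→d4:-→d5:-→d6:-→d7:-→d8:-→d9:-→d10:-→d11:-→d12:-→d13:H3 -> H3
  add 84.20.96.0/24 -> H0 at depth 24
  add 133.0.0.0/8 -> H0 at depth 8
  del 133.104.0.0/13 (clear depth 13)
  lookup 182.50.175.109: bits 10 walk d0:-→d1:-→d2:- -> no-route
  add 133.110.122.224/28 -> H3 at depth 28
  add 0.0.0.0/0 -> H3 at depth 0
  lookup 133.110.122.226: bits 1000010101101110011110101110 walk d0:H3→d1:-→d2:-→d3:-→d4:-→d5:-→d6:-→d7:-→d8:H0→d9:-→d10:-→d11:-→d12:-→d13:-→d14:-→d15:-→d16:-→d17:-→d18:-→d19:-→d20:-→d21:-→d22:-→d23:-→d24:-→d25:-→d26:-→d27:-→d28:H3 -> H3
  add 141.72.153.128/25 -> H3 at depth 25
  add 144.0.0.0/4 -> H3 at depth 4
  lookup 141.72.9.77: bits 1000110101001000 walk d0:H3→d1:-→d2:-→d3:-→d4:-→d5:-→d6:-→d7:-→d8:-→d9:-→d10:-→d11:-→d12:-→d13:-→d14:-→d15:-→d16:H0 -> H0
  del 133.0.0.0/8 (clear depth 8)
  add 141.72.0.0/16 -> H0 at depth 16
  add 84.20.96.0/20 -> H3 at depth 20
  lookup 133.110.122.225: bits 1000010101101110011110101110 walk d0:H3→d1:-→d2:-→d3:-→d4:-→d5:-→d6:-→d7:-→d8:-→d9:-→d10:-→d11:-→d12:-→d13:-→d14:-→d15:-→d16:-→d17:-→d18:-→d19:-→d20:-→d21:-→d22:-→d23:-→d24:-→d25:-→d26:-→d27:-→d28:H3 -> H3
  lookup 84.20.96.5: bits 010101000001010001100000 walk d0:H3→d1:-→d2:-→d3:-→d4:-→d5:-→d6:-→d7:-→d8:-→d9:-→d10:-→d11:-→d12:-→d13:-→d14:-→d15:-→d16:-→d17:-→d18:-→d19:-→d20:H3→d21:-→d22:-→d23:-→d24:H0 -> H0

== LOOKUPS ==
["H3","H0","H0","no-route","H3","H0","H0","H0","H3","no-route","H3","H0","H3","H0"]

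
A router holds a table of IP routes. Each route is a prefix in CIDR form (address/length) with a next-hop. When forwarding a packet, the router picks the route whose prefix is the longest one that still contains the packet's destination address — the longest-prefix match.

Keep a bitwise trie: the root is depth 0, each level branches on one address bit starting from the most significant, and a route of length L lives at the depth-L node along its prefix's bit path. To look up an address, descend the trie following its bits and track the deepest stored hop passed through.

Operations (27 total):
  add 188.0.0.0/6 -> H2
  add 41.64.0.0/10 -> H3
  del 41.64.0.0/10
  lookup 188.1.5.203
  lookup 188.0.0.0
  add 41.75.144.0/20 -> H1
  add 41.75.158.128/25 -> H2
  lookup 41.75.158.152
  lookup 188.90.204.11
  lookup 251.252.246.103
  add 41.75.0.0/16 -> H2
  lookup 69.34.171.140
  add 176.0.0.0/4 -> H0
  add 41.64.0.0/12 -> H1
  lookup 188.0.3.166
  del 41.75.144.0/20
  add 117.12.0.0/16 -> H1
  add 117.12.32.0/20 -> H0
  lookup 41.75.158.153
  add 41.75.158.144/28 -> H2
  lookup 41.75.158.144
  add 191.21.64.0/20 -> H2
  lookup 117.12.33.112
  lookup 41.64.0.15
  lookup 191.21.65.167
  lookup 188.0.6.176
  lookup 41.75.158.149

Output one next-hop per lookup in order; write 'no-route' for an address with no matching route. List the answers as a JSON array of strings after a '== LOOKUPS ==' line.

Trace:
  + 188.0.0.0/6 (H2) depth=6
  + 41.64.0.0/10 (H3) depth=10
  del 41.64.0.0/10 (clear depth 10)
  ? 188.1.5.203  path d0:-→d1:-→d2:-→d3:-→d4:-→d5:-→d6:H2  best=H2
  ? 188.0.0.0  path d0:-→d1:-→d2:-→d3:-→d4:-→d5:-→d6:H2  best=H2
  + 41.75.144.0/20 (H1) depth=20
  + 41.75.158.128/25 (H2) depth=25
  ? 41.75.158.152  path d0:-→d1:-→d2:-→d3:-→d4:-→d5:-→d6:-→d7:-→d8:-→d9:-→d10:-→d11:-→d12:-→d13:-→d14:-→d15:-→d16:-→d17:-→d18:-→d19:-→d20:H1→d21:-→d22:-→d23:-→d24:-→d25:H2  best=H2
  ? 188.90.204.11  path d0:-→d1:-→d2:-→d3:-→d4:-→d5:-→d6:H2  best=H2
  ? 251.252.246.103  path d0:-→d1:-  best=no-route
  + 41.75.0.0/16 (H2) depth=16
  ? 69.34.171.140  path d0:-→d1:-  best=no-route
  + 176.0.0.0/4 (H0) depth=4
  + 41.64.0.0/12 (H1) depth=12
  ? 188.0.3.166  path d0:-→d1:-→d2:-→d3:-→d4:H0→d5:-→d6:H2  best=H2
  del 41.75.144.0/20 (clear depth 20)
  + 117.12.0.0/16 (H1) depth=16
  + 117.12.32.0/20 (H0) depth=20
  ? 41.75.158.153  path d0:-→d1:-→d2:-→d3:-→d4:-→d5:-→d6:-→d7:-→d8:-→d9:-→d10:-→d11:-→d12:H1→d13:-→d14:-→d15:-→d16:H2→d17:-→d18:-→d19:-→d20:-→d21:-→d22:-→d23:-→d24:-→d25:H2  best=H2
  + 41.75.158.144/28 (H2) depth=28
  ? 41.75.158.144  path d0:-→d1:-→d2:-→d3:-→d4:-→d5:-→d6:-→d7:-→d8:-→d9:-→d10:-→d11:-→d12:H1→d13:-→d14:-→d15:-→d16:H2→d17:-→d18:-→d19:-→d20:-→d21:-→d22:-→d23:-→d24:-→d25:H2→d26:-→d27:-→d28:H2  best=H2
  + 191.21.64.0/20 (H2) depth=20
  ? 117.12.33.112  path d0:-→d1:-→d2:-→d3:-→d4:-→d5:-→d6:-→d7:-→d8:-→d9:-→d10:-→d11:-→d12:-→d13:-→d14:-→d15:-→d16:H1→d17:-→d18:-→d19:-→d20:H0  best=H0
  ? 41.64.0.15  path d0:-→d1:-→d2:-→d3:-→d4:-→d5:-→d6:-→d7:-→d8:-→d9:-→d10:-→d11:-→d12:H1  best=H1
  ? 191.21.65.167  path d0:-→d1:-→d2:-→d3:-→d4:H0→d5:-→d6:H2→d7:-→d8:-→d9:-→d10:-→d11:-→d12:-→d13:-→d14:-→d15:-→d16:-→d17:-→d18:-→d19:-→d20:H2  best=H2
  ? 188.0.6.176  path d0:-→d1:-→d2:-→d3:-→d4:H0→d5:-→d6:H2  best=H2
  ? 41.75.158.149  path d0:-→d1:-→d2:-→d3:-→d4:-→d5:-→d6:-→d7:-→d8:-→d9:-→d10:-→d11:-→d12:H1→d13:-→d14:-→d15:-→d16:H2→d17:-→d18:-→d19:-→d20:-→d21:-→d22:-→d23:-→d24:-→d25:H2→d26:-→d27:-→d28:H2  best=H2

== LOOKUPS ==
["H2","H2","H2","H2","no-route","no-route","H2","H2","H2","H0","H1","H2","H2","H2"]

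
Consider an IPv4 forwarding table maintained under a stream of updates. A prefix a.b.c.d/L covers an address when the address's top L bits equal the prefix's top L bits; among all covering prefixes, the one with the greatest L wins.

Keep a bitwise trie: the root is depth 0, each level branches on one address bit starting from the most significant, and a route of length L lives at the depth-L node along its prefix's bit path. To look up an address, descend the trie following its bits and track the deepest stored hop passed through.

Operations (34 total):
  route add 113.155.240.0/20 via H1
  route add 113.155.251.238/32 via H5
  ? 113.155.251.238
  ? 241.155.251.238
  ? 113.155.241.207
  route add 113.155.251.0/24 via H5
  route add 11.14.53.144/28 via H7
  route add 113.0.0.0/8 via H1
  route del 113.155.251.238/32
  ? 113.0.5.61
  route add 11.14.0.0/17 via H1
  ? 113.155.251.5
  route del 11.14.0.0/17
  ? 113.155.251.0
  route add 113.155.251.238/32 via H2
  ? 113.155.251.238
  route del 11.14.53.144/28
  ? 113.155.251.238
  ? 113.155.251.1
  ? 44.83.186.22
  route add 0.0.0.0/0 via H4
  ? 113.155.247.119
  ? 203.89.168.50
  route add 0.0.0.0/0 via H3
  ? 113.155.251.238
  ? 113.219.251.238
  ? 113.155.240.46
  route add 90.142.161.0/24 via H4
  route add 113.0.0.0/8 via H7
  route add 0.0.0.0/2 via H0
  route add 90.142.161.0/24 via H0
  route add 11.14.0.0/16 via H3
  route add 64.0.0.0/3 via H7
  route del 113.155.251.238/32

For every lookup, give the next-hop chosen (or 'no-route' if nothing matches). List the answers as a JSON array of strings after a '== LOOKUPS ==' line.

Trace:
  add 113.155.240.0/20 -> H1 at depth 20
  add 113.155.251.238/32 -> H5 at depth 32
  Q 113.155.251.238: descend 01110001100110111111101111101110 ; hops seen [H1,H5] ; pick H5
  Q 241.155.251.238: descend ε ; hops seen [∅] ; pick no-route
  Q 113.155.241.207: descend 01110001100110111111 ; hops seen [H1] ; pick H1
  add 113.155.251.0/24 -> H5 at depth 24
  add 11.14.53.144/28 -> H7 at depth 28
  add 113.0.0.0/8 -> H1 at depth 8
  - 113.155.251.238/32 clear@32
  Q 113.0.5.61: descend 01110001 ; hops seen [H1] ; pick H1
  add 11.14.0.0/17 -> H1 at depth 17
  Q 113.155.251.5: descend 011100011001101111111011 ; hops seen [H1,H1,H5] ; pick H5
  - 11.14.0.0/17 clear@17
  Q 113.155.251.0: descend 011100011001101111111011 ; hops seen [H1,H1,H5] ; pick H5
  add 113.155.251.238/32 -> H2 at depth 32
  Q 113.155.251.238: descend 01110001100110111111101111101110 ; hops seen [H1,H1,H5,H2] ; pick H2
  - 11.14.53.144/28 clear@28
  Q 113.155.251.238: descend 01110001100110111111101111101110 ; hops seen [H1,H1,H5,H2] ; pick H2
  Q 113.155.251.1: descend 011100011001101111111011 ; hops seen [H1,H1,H5] ; pick H5
  Q 44.83.186.22: descend 00 ; hops seen [∅] ; pick no-route
  add 0.0.0.0/0 -> H4 at depth 0
  Q 113.155.247.119: descend 01110001100110111111 ; hops seen [H4,H1,H1] ; pick H1
  Q 203.89.168.50: descend ε ; hops seen [H4] ; pick H4
  add 0.0.0.0/0 -> H3 at depth 0
  Q 113.155.251.238: descend 01110001100110111111101111101110 ; hops seen [H3,H1,H1,H5,H2] ; pick H2
  Q 113.219.251.238: descend 011100011 ; hops seen [H3,H1] ; pick H1
  Q 113.155.240.46: descend 01110001100110111111 ; hops seen [H3,H1,H1] ; pick H1
  add 90.142.161.0/24 -> H4 at depth 24
  add 113.0.0.0/8 -> H7 at depth 8
  add 0.0.0.0/2 -> H0 at depth 2
  add 90.142.161.0/24 -> H0 at depth 24
  add 11.14.0.0/16 -> H3 at depth 16
  add 64.0.0.0/3 -> H7 at depth 3
  - 113.155.251.238/32 clear@32

== LOOKUPS ==
["H5","no-route","H1","H1","H5","H5","H2","H2","H5","no-route","H1","H4","H2","H1","H1"]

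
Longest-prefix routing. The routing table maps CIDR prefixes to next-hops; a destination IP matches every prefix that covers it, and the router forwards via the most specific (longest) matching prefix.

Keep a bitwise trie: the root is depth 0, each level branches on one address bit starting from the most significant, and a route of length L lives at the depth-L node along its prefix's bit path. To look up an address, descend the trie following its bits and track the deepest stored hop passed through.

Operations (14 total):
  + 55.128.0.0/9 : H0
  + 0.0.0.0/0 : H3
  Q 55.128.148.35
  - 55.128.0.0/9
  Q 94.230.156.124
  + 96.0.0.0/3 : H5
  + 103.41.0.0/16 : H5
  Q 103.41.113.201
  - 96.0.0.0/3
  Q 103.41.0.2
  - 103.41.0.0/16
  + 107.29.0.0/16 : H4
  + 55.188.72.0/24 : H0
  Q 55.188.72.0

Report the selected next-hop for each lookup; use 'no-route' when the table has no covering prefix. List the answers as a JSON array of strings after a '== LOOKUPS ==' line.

Trace:
  add 55.128.0.0/9 -> H0 at depth 9
  add 0.0.0.0/0 -> H3 at depth 0
  ? 55.128.148.35  path d0:H3→d1:-→d2:-→d3:-→d4:-→d5:-→d6:-→d7:-→d8:-→d9:H0  best=H0
  - 55.128.0.0/9 clear@9
  ? 94.230.156.124  path d0:H3→d1:-  best=H3
  add 96.0.0.0/3 -> H5 at depth 3
  add 103.41.0.0/16 -> H5 at depth 16
  ? 103.41.113.201  path d0:H3→d1:-→d2:-→d3:H5→d4:-→d5:-→d6:-→d7:-→d8:-→d9:-→d10:-→d11:-→d12:-→d13:-→d14:-→d15:-→d16:H5  best=H5
  - 96.0.0.0/3 clear@3
  ? 103.41.0.2  path d0:H3→d1:-→d2:-→d3:-→d4:-→d5:-→d6:-→d7:-→d8:-→d9:-→d10:-→d11:-→d12:-→d13:-→d14:-→d15:-→d16:H5  best=H5
  - 103.41.0.0/16 clear@16
  add 107.29.0.0/16 -> H4 at depth 16
  add 55.188.72.0/24 -> H0 at depth 24
  ? 55.188.72.0  path d0:H3→d1:-→d2:-→d3:-→d4:-→d5:-→d6:-→d7:-→d8:-→d9:-→d10:-→d11:-→d12:-→d13:-→d14:-→d15:-→d16:-→d17:-→d18:-→d19:-→d20:-→d21:-→d22:-→d23:-→d24:H0  best=H0

== LOOKUPS ==
["H0","H3","H5","H5","H0"]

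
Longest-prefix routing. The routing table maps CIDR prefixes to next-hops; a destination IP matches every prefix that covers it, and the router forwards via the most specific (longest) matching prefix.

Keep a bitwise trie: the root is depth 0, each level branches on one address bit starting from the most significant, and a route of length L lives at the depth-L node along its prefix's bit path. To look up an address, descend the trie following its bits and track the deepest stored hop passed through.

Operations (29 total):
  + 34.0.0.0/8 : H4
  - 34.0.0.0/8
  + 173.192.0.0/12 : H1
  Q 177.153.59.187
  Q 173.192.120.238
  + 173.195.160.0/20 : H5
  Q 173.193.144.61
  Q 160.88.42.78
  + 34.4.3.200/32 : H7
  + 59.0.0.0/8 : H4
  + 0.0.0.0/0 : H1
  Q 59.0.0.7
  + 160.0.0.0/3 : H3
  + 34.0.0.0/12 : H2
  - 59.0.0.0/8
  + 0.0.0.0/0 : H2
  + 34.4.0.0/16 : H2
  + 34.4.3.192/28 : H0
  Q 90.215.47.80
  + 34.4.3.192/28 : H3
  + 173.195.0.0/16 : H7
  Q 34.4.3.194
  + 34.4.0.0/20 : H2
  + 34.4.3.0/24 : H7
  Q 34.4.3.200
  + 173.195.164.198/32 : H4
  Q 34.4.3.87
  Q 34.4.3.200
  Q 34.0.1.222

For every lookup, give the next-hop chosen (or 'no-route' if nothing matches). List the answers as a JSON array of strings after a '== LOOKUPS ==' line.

Apply in order:
  + 34.0.0.0/8 (H4) depth=8
  del 34.0.0.0/8 (clear depth 8)
  + 173.192.0.0/12 (H1) depth=12
  ? 177.153.59.187  path d0:-→d1:-→d2:-→d3:-  best=no-route
  ? 173.192.120.238  path d0:-→d1:-→d2:-→d3:-→d4:-→d5:-→d6:-→d7:-→d8:-→d9:-→d10:-→d11:-→d12:H1  best=H1
  + 173.195.160.0/20 (H5) depth=20
  ? 173.193.144.61  path d0:-→d1:-→d2:-→d3:-→d4:-→d5:-→d6:-→d7:-→d8:-→d9:-→d10:-→d11:-→d12:H1→d13:-→d14:-  best=H1
  ? 160.88.42.78  path d0:-→d1:-→d2:-→d3:-→d4:-  best=no-route
  + 34.4.3.200/32 (H7) depth=32
  + 59.0.0.0/8 (H4) depth=8
  + 0.0.0.0/0 (H1) depth=0
  ? 59.0.0.7  path d0:H1→d1:-→d2:-→d3:-→d4:-→d5:-→d6:-→d7:-→d8:H4  best=H4
  + 160.0.0.0/3 (H3) depth=3
  + 34.0.0.0/12 (H2) depth=12
  del 59.0.0.0/8 (clear depth 8)
  + 0.0.0.0/0 (H2) depth=0
  + 34.4.0.0/16 (H2) depth=16
  + 34.4.3.192/28 (H0) depth=28
  ? 90.215.47.80  path d0:H2→d1:-  best=H2
  + 34.4.3.192/28 (H3) depth=28
  + 173.195.0.0/16 (H7) depth=16
  ? 34.4.3.194  path d0:H2→d1:-→d2:-→d3:-→d4:-→d5:-→d6:-→d7:-→d8:-→d9:-→d10:-→d11:-→d12:H2→d13:-→d14:-→d15:-→d16:H2→d17:-→d18:-→d19:-→d20:-→d21:-→d22:-→d23:-→d24:-→d25:-→d26:-→d27:-→d28:H3  best=H3
  + 34.4.0.0/20 (H2) depth=20
  + 34.4.3.0/24 (H7) depth=24
  ? 34.4.3.200  path d0:H2→d1:-→d2:-→d3:-→d4:-→d5:-→d6:-→d7:-→d8:-→d9:-→d10:-→d11:-→d12:H2→d13:-→d14:-→d15:-→d16:H2→d17:-→d18:-→d19:-→d20:H2→d21:-→d22:-→d23:-→d24:H7→d25:-→d26:-→d27:-→d28:H3→d29:-→d30:-→d31:-→d32:H7  best=H7
  + 173.195.164.198/32 (H4) depth=32
  ? 34.4.3.87  path d0:H2→d1:-→d2:-→d3:-→d4:-→d5:-→d6:-→d7:-→d8:-→d9:-→d10:-→d11:-→d12:H2→d13:-→d14:-→d15:-→d16:H2→d17:-→d18:-→d19:-→d20:H2→d21:-→d22:-→d23:-→d24:H7  best=H7
  ? 34.4.3.200  path d0:H2→d1:-→d2:-→d3:-→d4:-→d5:-→d6:-→d7:-→d8:-→d9:-→d10:-→d11:-→d12:H2→d13:-→d14:-→d15:-→d16:H2→d17:-→d18:-→d19:-→d20:H2→d21:-→d22:-→d23:-→d24:H7→d25:-→d26:-→d27:-→d28:H3→d29:-→d30:-→d31:-→d32:H7  best=H7
  ? 34.0.1.222  path d0:H2→d1:-→d2:-→d3:-→d4:-→d5:-→d6:-→d7:-→d8:-→d9:-→d10:-→d11:-→d12:H2→d13:-  best=H2

== LOOKUPS ==
["no-route","H1","H1","no-route","H4","H2","H3","H7","H7","H7","H2"]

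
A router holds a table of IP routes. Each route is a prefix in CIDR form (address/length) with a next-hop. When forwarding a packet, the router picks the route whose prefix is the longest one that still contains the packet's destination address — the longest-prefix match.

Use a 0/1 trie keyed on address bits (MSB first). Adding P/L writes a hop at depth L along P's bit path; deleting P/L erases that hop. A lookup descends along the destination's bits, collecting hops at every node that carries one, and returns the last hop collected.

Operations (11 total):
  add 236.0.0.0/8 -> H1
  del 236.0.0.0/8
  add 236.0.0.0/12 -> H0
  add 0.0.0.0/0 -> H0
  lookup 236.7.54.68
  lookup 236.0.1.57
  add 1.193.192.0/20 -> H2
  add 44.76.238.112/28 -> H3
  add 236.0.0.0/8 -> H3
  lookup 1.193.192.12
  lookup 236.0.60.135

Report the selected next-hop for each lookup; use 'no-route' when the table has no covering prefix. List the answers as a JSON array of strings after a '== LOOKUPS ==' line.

Process each operation:
  + 236.0.0.0/8 (H1) depth=8
  - 236.0.0.0/8 clear@8
  + 236.0.0.0/12 (H0) depth=12
  + 0.0.0.0/0 (H0) depth=0
  Q 236.7.54.68: descend 111011000000 ; hops seen [H0,H0] ; pick H0
  Q 236.0.1.57: descend 111011000000 ; hops seen [H0,H0] ; pick H0
  + 1.193.192.0/20 (H2) depth=20
  + 44.76.238.112/28 (H3) depth=28
  + 236.0.0.0/8 (H3) depth=8
  Q 1.193.192.12: descend 00000001110000011100 ; hops seen [H0,H2] ; pick H2
  Q 236.0.60.135: descend 111011000000 ; hops seen [H0,H3,H0] ; pick H0

== LOOKUPS ==
["H0","H0","H2","H0"]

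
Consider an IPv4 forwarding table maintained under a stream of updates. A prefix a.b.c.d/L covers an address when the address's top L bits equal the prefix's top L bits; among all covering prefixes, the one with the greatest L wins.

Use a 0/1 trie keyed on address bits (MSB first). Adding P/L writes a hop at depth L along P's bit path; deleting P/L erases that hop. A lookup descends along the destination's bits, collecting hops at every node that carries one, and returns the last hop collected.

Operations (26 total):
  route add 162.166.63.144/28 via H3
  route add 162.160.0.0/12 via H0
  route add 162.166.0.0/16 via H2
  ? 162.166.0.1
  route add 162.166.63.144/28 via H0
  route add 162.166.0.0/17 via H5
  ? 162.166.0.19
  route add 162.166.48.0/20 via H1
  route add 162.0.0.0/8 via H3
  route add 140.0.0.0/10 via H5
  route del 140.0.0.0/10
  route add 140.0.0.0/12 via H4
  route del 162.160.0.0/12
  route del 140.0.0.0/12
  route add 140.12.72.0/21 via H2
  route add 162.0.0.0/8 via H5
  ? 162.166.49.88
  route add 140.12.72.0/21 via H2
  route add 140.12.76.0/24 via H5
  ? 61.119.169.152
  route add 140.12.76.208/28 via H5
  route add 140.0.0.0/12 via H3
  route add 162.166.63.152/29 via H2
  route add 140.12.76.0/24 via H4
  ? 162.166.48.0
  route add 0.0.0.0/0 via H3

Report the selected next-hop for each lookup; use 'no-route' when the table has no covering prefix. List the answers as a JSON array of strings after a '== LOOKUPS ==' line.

Apply in order:
  + 162.166.63.144/28 (H3) depth=28
  + 162.160.0.0/12 (H0) depth=12
  + 162.166.0.0/16 (H2) depth=16
  ? 162.166.0.1  path d0:-→d1:-→d2:-→d3:-→d4:-→d5:-→d6:-→d7:-→d8:-→d9:-→d10:-→d11:-→d12:H0→d13:-→d14:-→d15:-→d16:H2→d17:-→d18:-  best=H2
  + 162.166.63.144/28 (H0) depth=28
  + 162.166.0.0/17 (H5) depth=17
  ? 162.166.0.19  path d0:-→d1:-→d2:-→d3:-→d4:-→d5:-→d6:-→d7:-→d8:-→d9:-→d10:-→d11:-→d12:H0→d13:-→d14:-→d15:-→d16:H2→d17:H5→d18:-  best=H5
  + 162.166.48.0/20 (H1) depth=20
  + 162.0.0.0/8 (H3) depth=8
  + 140.0.0.0/10 (H5) depth=10
  - 140.0.0.0/10 clear@10
  + 140.0.0.0/12 (H4) depth=12
  - 162.160.0.0/12 clear@12
  - 140.0.0.0/12 clear@12
  + 140.12.72.0/21 (H2) depth=21
  + 162.0.0.0/8 (H5) depth=8
  ? 162.166.49.88  path d0:-→d1:-→d2:-→d3:-→d4:-→d5:-→d6:-→d7:-→d8:H5→d9:-→d10:-→d11:-→d12:-→d13:-→d14:-→d15:-→d16:H2→d17:H5→d18:-→d19:-→d20:H1  best=H1
  + 140.12.72.0/21 (H2) depth=21
  + 140.12.76.0/24 (H5) depth=24
  ? 61.119.169.152  path d0:-  best=no-route
  + 140.12.76.208/28 (H5) depth=28
  + 140.0.0.0/12 (H3) depth=12
  + 162.166.63.152/29 (H2) depth=29
  + 140.12.76.0/24 (H4) depth=24
  ? 162.166.48.0  path d0:-→d1:-→d2:-→d3:-→d4:-→d5:-→d6:-→d7:-→d8:H5→d9:-→d10:-→d11:-→d12:-→d13:-→d14:-→d15:-→d16:H2→d17:H5→d18:-→d19:-→d20:H1  best=H1
  + 0.0.0.0/0 (H3) depth=0

== LOOKUPS ==
["H2","H5","H1","no-route","H1"]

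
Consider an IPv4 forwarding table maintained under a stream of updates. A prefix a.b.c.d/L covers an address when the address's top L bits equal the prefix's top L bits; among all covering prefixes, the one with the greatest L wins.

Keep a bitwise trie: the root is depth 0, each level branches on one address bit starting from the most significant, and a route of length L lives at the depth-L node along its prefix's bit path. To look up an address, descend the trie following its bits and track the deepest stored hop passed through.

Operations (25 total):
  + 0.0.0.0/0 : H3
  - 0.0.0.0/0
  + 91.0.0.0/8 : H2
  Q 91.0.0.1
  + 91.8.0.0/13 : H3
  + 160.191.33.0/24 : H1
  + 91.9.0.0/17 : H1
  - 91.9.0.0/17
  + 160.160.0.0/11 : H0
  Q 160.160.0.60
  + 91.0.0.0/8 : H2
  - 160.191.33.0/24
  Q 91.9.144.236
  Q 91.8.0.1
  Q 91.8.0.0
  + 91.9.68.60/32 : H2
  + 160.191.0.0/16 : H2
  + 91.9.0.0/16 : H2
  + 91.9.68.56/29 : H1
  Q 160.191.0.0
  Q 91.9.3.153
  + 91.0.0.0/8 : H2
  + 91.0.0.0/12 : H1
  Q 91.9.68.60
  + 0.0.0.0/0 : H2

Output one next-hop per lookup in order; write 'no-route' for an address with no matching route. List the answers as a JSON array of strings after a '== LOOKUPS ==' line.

Process each operation:
  + 0.0.0.0/0 (H3) depth=0
  del 0.0.0.0/0 (clear depth 0)
  + 91.0.0.0/8 (H2) depth=8
  ? 91.0.0.1  path d0:-→d1:-→d2:-→d3:-→d4:-→d5:-→d6:-→d7:-→d8:H2  best=H2
  + 91.8.0.0/13 (H3) depth=13
  + 160.191.33.0/24 (H1) depth=24
  + 91.9.0.0/17 (H1) depth=17
  del 91.9.0.0/17 (clear depth 17)
  + 160.160.0.0/11 (H0) depth=11
  ? 160.160.0.60  path d0:-→d1:-→d2:-→d3:-→d4:-→d5:-→d6:-→d7:-→d8:-→d9:-→d10:-→d11:H0  best=H0
  + 91.0.0.0/8 (H2) depth=8
  del 160.191.33.0/24 (clear depth 24)
  ? 91.9.144.236  path d0:-→d1:-→d2:-→d3:-→d4:-→d5:-→d6:-→d7:-→d8:H2→d9:-→d10:-→d11:-→d12:-→d13:H3→d14:-→d15:-→d16:-  best=H3
  ? 91.8.0.1  path d0:-→d1:-→d2:-→d3:-→d4:-→d5:-→d6:-→d7:-→d8:H2→d9:-→d10:-→d11:-→d12:-→d13:H3→d14:-→d15:-  best=H3
  ? 91.8.0.0  path d0:-→d1:-→d2:-→d3:-→d4:-→d5:-→d6:-→d7:-→d8:H2→d9:-→d10:-→d11:-→d12:-→d13:H3→d14:-→d15:-  best=H3
  + 91.9.68.60/32 (H2) depth=32
  + 160.191.0.0/16 (H2) depth=16
  + 91.9.0.0/16 (H2) depth=16
  + 91.9.68.56/29 (H1) depth=29
  ? 160.191.0.0  path d0:-→d1:-→d2:-→d3:-→d4:-→d5:-→d6:-→d7:-→d8:-→d9:-→d10:-→d11:H0→d12:-→d13:-→d14:-→d15:-→d16:H2→d17:-→d18:-  best=H2
  ? 91.9.3.153  path d0:-→d1:-→d2:-→d3:-→d4:-→d5:-→d6:-→d7:-→d8:H2→d9:-→d10:-→d11:-→d12:-→d13:H3→d14:-→d15:-→d16:H2→d17:-  best=H2
  + 91.0.0.0/8 (H2) depth=8
  + 91.0.0.0/12 (H1) depth=12
  ? 91.9.68.60  path d0:-→d1:-→d2:-→d3:-→d4:-→d5:-→d6:-→d7:-→d8:H2→d9:-→d10:-→d11:-→d12:H1→d13:H3→d14:-→d15:-→d16:H2→d17:-→d18:-→d19:-→d20:-→d21:-→d22:-→d23:-→d24:-→d25:-→d26:-→d27:-→d28:-→d29:H1→d30:-→d31:-→d32:H2  best=H2
  + 0.0.0.0/0 (H2) depth=0

== LOOKUPS ==
["H2","H0","H3","H3","H3","H2","H2","H2"]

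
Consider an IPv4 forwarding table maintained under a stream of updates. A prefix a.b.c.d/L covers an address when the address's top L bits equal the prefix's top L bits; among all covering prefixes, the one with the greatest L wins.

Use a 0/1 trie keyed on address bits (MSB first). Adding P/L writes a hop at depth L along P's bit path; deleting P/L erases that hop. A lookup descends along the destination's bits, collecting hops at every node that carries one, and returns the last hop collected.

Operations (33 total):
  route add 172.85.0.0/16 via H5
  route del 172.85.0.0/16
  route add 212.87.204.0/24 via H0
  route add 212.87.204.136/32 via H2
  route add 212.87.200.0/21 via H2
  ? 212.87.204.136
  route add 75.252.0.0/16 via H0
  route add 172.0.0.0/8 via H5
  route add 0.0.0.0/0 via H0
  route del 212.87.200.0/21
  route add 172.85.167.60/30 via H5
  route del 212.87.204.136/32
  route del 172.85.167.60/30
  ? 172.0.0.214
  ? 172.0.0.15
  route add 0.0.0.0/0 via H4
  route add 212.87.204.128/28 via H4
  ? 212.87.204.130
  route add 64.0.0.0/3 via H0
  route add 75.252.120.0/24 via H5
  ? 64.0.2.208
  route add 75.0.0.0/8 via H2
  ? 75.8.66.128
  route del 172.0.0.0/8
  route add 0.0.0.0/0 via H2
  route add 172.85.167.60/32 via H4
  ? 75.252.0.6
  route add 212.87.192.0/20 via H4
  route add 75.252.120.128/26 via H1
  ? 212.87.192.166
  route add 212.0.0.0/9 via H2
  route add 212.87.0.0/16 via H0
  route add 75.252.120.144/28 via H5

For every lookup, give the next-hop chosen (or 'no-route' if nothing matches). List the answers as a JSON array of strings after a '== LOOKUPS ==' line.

Process each operation:
  + 172.85.0.0/16 (H5) depth=16
  del 172.85.0.0/16 (clear depth 16)
  + 212.87.204.0/24 (H0) depth=24
  + 212.87.204.136/32 (H2) depth=32
  + 212.87.200.0/21 (H2) depth=21
  ? 212.87.204.136  path d0:-→d1:-→d2:-→d3:-→d4:-→d5:-→d6:-→d7:-→d8:-→d9:-→d10:-→d11:-→d12:-→d13:-→d14:-→d15:-→d16:-→d17:-→d18:-→d19:-→d20:-→d21:H2→d22:-→d23:-→d24:H0→d25:-→d26:-→d27:-→d28:-→d29:-→d30:-→d31:-→d32:H2  best=H2
  + 75.252.0.0/16 (H0) depth=16
  + 172.0.0.0/8 (H5) depth=8
  + 0.0.0.0/0 (H0) depth=0
  del 212.87.200.0/21 (clear depth 21)
  + 172.85.167.60/30 (H5) depth=30
  del 212.87.204.136/32 (clear depth 32)
  del 172.85.167.60/30 (clear depth 30)
  ? 172.0.0.214  path d0:H0→d1:-→d2:-→d3:-→d4:-→d5:-→d6:-→d7:-→d8:H5→d9:-  best=H5
  ? 172.0.0.15  path d0:H0→d1:-→d2:-→d3:-→d4:-→d5:-→d6:-→d7:-→d8:H5→d9:-  best=H5
  + 0.0.0.0/0 (H4) depth=0
  + 212.87.204.128/28 (H4) depth=28
  ? 212.87.204.130  path d0:H4→d1:-→d2:-→d3:-→d4:-→d5:-→d6:-→d7:-→d8:-→d9:-→d10:-→d11:-→d12:-→d13:-→d14:-→d15:-→d16:-→d17:-→d18:-→d19:-→d20:-→d21:-→d22:-→d23:-→d24:H0→d25:-→d26:-→d27:-→d28:H4  best=H4
  + 64.0.0.0/3 (H0) depth=3
  + 75.252.120.0/24 (H5) depth=24
  ? 64.0.2.208  path d0:H4→d1:-→d2:-→d3:H0→d4:-  best=H0
  + 75.0.0.0/8 (H2) depth=8
  ? 75.8.66.128  path d0:H4→d1:-→d2:-→d3:H0→d4:-→d5:-→d6:-→d7:-→d8:H2  best=H2
  del 172.0.0.0/8 (clear depth 8)
  + 0.0.0.0/0 (H2) depth=0
  + 172.85.167.60/32 (H4) depth=32
  ? 75.252.0.6  path d0:H2→d1:-→d2:-→d3:H0→d4:-→d5:-→d6:-→d7:-→d8:H2→d9:-→d10:-→d11:-→d12:-→d13:-→d14:-→d15:-→d16:H0→d17:-  best=H0
  + 212.87.192.0/20 (H4) depth=20
  + 75.252.120.128/26 (H1) depth=26
  ? 212.87.192.166  path d0:H2→d1:-→d2:-→d3:-→d4:-→d5:-→d6:-→d7:-→d8:-→d9:-→d10:-→d11:-→d12:-→d13:-→d14:-→d15:-→d16:-→d17:-→d18:-→d19:-→d20:H4  best=H4
  + 212.0.0.0/9 (H2) depth=9
  + 212.87.0.0/16 (H0) depth=16
  + 75.252.120.144/28 (H5) depth=28

== LOOKUPS ==
["H2","H5","H5","H4","H0","H2","H0","H4"]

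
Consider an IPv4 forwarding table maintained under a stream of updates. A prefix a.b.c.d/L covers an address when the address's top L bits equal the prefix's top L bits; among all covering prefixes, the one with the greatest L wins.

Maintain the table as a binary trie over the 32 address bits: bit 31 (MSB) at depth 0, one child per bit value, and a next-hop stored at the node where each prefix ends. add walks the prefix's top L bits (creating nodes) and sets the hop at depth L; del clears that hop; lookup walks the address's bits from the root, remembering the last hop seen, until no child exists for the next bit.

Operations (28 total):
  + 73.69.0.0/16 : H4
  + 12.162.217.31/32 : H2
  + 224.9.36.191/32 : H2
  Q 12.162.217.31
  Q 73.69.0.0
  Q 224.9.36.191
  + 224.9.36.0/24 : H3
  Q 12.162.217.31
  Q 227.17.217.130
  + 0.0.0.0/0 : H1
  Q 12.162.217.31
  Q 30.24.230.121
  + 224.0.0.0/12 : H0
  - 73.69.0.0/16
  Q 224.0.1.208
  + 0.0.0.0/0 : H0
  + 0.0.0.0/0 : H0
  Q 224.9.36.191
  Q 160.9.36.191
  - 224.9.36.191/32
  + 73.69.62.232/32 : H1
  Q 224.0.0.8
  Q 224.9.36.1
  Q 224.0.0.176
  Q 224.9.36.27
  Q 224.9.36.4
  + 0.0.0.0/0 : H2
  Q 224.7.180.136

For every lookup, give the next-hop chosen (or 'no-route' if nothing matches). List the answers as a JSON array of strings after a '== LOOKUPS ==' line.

Process each operation:
  add 73.69.0.0/16 -> H4 at depth 16
  add 12.162.217.31/32 -> H2 at depth 32
  add 224.9.36.191/32 -> H2 at depth 32
  Q 12.162.217.31: descend 00001100101000101101100100011111 ; hops seen [H2] ; pick H2
  Q 73.69.0.0: descend 0100100101000101 ; hops seen [H4] ; pick H4
  Q 224.9.36.191: descend 11100000000010010010010010111111 ; hops seen [H2] ; pick H2
  add 224.9.36.0/24 -> H3 at depth 24
  Q 12.162.217.31: descend 00001100101000101101100100011111 ; hops seen [H2] ; pick H2
  Q 227.17.217.130: descend 111000 ; hops seen [∅] ; pick no-route
  add 0.0.0.0/0 -> H1 at depth 0
  Q 12.162.217.31: descend 00001100101000101101100100011111 ; hops seen [H1,H2] ; pick H2
  Q 30.24.230.121: descend 000 ; hops seen [H1] ; pick H1
  add 224.0.0.0/12 -> H0 at depth 12
  del 73.69.0.0/16 (clear depth 16)
  Q 224.0.1.208: descend 111000000000 ; hops seen [H1,H0] ; pick H0
  add 0.0.0.0/0 -> H0 at depth 0
  add 0.0.0.0/0 -> H0 at depth 0
  Q 224.9.36.191: descend 11100000000010010010010010111111 ; hops seen [H0,H0,H3,H2] ; pick H2
  Q 160.9.36.191: descend 1 ; hops seen [H0] ; pick H0
  del 224.9.36.191/32 (clear depth 32)
  add 73.69.62.232/32 -> H1 at depth 32
  Q 224.0.0.8: descend 111000000000 ; hops seen [H0,H0] ; pick H0
  Q 224.9.36.1: descend 111000000000100100100100 ; hops seen [H0,H0,H3] ; pick H3
  Q 224.0.0.176: descend 111000000000 ; hops seen [H0,H0] ; pick H0
  Q 224.9.36.27: descend 111000000000100100100100 ; hops seen [H0,H0,H3] ; pick H3
  Q 224.9.36.4: descend 111000000000100100100100 ; hops seen [H0,H0,H3] ; pick H3
  add 0.0.0.0/0 -> H2 at depth 0
  Q 224.7.180.136: descend 111000000000 ; hops seen [H2,H0] ; pick H0

== LOOKUPS ==
["H2","H4","H2","H2","no-route","H2","H1","H0","H2","H0","H0","H3","H0","H3","H3","H0"]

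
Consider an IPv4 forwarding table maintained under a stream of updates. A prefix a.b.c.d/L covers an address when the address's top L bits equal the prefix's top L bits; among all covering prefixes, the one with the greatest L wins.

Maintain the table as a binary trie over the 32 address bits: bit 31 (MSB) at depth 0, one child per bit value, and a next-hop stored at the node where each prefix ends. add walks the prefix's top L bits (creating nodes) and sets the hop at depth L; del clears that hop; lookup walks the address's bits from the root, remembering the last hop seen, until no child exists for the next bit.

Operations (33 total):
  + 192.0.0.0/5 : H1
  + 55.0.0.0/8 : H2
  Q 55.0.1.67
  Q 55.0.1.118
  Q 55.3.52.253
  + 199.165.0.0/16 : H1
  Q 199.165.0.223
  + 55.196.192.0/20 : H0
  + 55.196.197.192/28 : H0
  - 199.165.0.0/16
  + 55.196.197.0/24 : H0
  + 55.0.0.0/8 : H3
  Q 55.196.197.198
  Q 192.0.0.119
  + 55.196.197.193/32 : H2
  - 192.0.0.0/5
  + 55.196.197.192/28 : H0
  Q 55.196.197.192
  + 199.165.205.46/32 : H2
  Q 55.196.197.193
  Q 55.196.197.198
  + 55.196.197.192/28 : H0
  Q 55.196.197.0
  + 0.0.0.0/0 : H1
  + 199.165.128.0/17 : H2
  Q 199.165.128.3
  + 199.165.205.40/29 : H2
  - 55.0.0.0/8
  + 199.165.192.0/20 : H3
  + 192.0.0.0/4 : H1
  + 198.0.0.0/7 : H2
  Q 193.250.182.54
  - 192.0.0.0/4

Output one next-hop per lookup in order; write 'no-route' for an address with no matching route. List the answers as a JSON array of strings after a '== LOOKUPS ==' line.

Process each operation:
  add 192.0.0.0/5 -> H1 at depth 5
  add 55.0.0.0/8 -> H2 at depth 8
  ? 55.0.1.67  path d0:-→d1:-→d2:-→d3:-→d4:-→d5:-→d6:-→d7:-→d8:H2  best=H2
  ? 55.0.1.118  path d0:-→d1:-→d2:-→d3:-→d4:-→d5:-→d6:-→d7:-→d8:H2  best=H2
  ? 55.3.52.253  path d0:-→d1:-→d2:-→d3:-→d4:-→d5:-→d6:-→d7:-→d8:H2  best=H2
  add 199.165.0.0/16 -> H1 at depth 16
  ? 199.165.0.223  path d0:-→d1:-→d2:-→d3:-→d4:-→d5:H1→d6:-→d7:-→d8:-→d9:-→d10:-→d11:-→d12:-→d13:-→d14:-→d15:-→d16:H1  best=H1
  add 55.196.192.0/20 -> H0 at depth 20
  add 55.196.197.192/28 -> H0 at depth 28
  del 199.165.0.0/16 (clear depth 16)
  add 55.196.197.0/24 -> H0 at depth 24
  add 55.0.0.0/8 -> H3 at depth 8
  ? 55.196.197.198  path d0:-→d1:-→d2:-→d3:-→d4:-→d5:-→d6:-→d7:-→d8:H3→d9:-→d10:-→d11:-→d12:-→d13:-→d14:-→d15:-→d16:-→d17:-→d18:-→d19:-→d20:H0→d21:-→d22:-→d23:-→d24:H0→d25:-→d26:-→d27:-→d28:H0  best=H0
  ? 192.0.0.119  path d0:-→d1:-→d2:-→d3:-→d4:-→d5:H1  best=H1
  add 55.196.197.193/32 -> H2 at depth 32
  del 192.0.0.0/5 (clear depth 5)
  add 55.196.197.192/28 -> H0 at depth 28
  ? 55.196.197.192  path d0:-→d1:-→d2:-→d3:-→d4:-→d5:-→d6:-→d7:-→d8:H3→d9:-→d10:-→d11:-→d12:-→d13:-→d14:-→d15:-→d16:-→d17:-→d18:-→d19:-→d20:H0→d21:-→d22:-→d23:-→d24:H0→d25:-→d26:-→d27:-→d28:H0→d29:-→d30:-→d31:-  best=H0
  add 199.165.205.46/32 -> H2 at depth 32
  ? 55.196.197.193  path d0:-→d1:-→d2:-→d3:-→d4:-→d5:-→d6:-→d7:-→d8:H3→d9:-→d10:-→d11:-→d12:-→d13:-→d14:-→d15:-→d16:-→d17:-→d18:-→d19:-→d20:H0→d21:-→d22:-→d23:-→d24:H0→d25:-→d26:-→d27:-→d28:H0→d29:-→d30:-→d31:-→d32:H2  best=H2
  ? 55.196.197.198  path d0:-→d1:-→d2:-→d3:-→d4:-→d5:-→d6:-→d7:-→d8:H3→d9:-→d10:-→d11:-→d12:-→d13:-→d14:-→d15:-→d16:-→d17:-→d18:-→d19:-→d20:H0→d21:-→d22:-→d23:-→d24:H0→d25:-→d26:-→d27:-→d28:H0→d29:-  best=H0
  add 55.196.197.192/28 -> H0 at depth 28
  ? 55.196.197.0  path d0:-→d1:-→d2:-→d3:-→d4:-→d5:-→d6:-→d7:-→d8:H3→d9:-→d10:-→d11:-→d12:-→d13:-→d14:-→d15:-→d16:-→d17:-→d18:-→d19:-→d20:H0→d21:-→d22:-→d23:-→d24:H0  best=H0
  add 0.0.0.0/0 -> H1 at depth 0
  add 199.165.128.0/17 -> H2 at depth 17
  ? 199.165.128.3  path d0:H1→d1:-→d2:-→d3:-→d4:-→d5:-→d6:-→d7:-→d8:-→d9:-→d10:-→d11:-→d12:-→d13:-→d14:-→d15:-→d16:-→d17:H2  best=H2
  add 199.165.205.40/29 -> H2 at depth 29
  del 55.0.0.0/8 (clear depth 8)
  add 199.165.192.0/20 -> H3 at depth 20
  add 192.0.0.0/4 -> H1 at depth 4
  add 198.0.0.0/7 -> H2 at depth 7
  ? 193.250.182.54  path d0:H1→d1:-→d2:-→d3:-→d4:H1→d5:-  best=H1
  del 192.0.0.0/4 (clear depth 4)

== LOOKUPS ==
["H2","H2","H2","H1","H0","H1","H0","H2","H0","H0","H2","H1"]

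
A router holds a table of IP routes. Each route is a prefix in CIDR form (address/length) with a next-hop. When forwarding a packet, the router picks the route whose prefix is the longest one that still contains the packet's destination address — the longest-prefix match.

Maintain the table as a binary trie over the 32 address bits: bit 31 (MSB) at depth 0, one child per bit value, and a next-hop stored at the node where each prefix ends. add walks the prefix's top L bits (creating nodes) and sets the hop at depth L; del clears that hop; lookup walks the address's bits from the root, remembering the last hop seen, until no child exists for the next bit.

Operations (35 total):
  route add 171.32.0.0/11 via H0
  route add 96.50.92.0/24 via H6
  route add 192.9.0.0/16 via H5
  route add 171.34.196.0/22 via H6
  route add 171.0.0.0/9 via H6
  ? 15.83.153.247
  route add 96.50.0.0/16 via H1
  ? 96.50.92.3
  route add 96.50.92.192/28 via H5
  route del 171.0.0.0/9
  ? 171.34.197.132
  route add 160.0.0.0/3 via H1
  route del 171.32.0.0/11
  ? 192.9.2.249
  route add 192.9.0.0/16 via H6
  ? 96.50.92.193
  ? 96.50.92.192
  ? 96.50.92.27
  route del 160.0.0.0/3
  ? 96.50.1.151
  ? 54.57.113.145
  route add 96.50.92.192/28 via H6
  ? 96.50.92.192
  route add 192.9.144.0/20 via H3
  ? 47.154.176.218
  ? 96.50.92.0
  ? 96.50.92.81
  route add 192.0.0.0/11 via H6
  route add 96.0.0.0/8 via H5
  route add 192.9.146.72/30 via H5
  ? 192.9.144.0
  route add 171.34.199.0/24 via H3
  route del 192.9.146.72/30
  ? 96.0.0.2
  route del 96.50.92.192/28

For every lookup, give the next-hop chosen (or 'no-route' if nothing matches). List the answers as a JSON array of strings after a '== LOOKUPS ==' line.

Trace:
  add 171.32.0.0/11 -> H0 at depth 11
  add 96.50.92.0/24 -> H6 at depth 24
  add 192.9.0.0/16 -> H5 at depth 16
  add 171.34.196.0/22 -> H6 at depth 22
  add 171.0.0.0/9 -> H6 at depth 9
  ? 15.83.153.247  path d0:-→d1:-  best=no-route
  add 96.50.0.0/16 -> H1 at depth 16
  ? 96.50.92.3  path d0:-→d1:-→d2:-→d3:-→d4:-→d5:-→d6:-→d7:-→d8:-→d9:-→d10:-→d11:-→d12:-→d13:-→d14:-→d15:-→d16:H1→d17:-→d18:-→d19:-→d20:-→d21:-→d22:-→d23:-→d24:H6  best=H6
  add 96.50.92.192/28 -> H5 at depth 28
  - 171.0.0.0/9 clear@9
  ? 171.34.197.132  path d0:-→d1:-→d2:-→d3:-→d4:-→d5:-→d6:-→d7:-→d8:-→d9:-→d10:-→d11:H0→d12:-→d13:-→d14:-→d15:-→d16:-→d17:-→d18:-→d19:-→d20:-→d21:-→d22:H6  best=H6
  add 160.0.0.0/3 -> H1 at depth 3
  - 171.32.0.0/11 clear@11
  ? 192.9.2.249  path d0:-→d1:-→d2:-→d3:-→d4:-→d5:-→d6:-→d7:-→d8:-→d9:-→d10:-→d11:-→d12:-→d13:-→d14:-→d15:-→d16:H5  best=H5
  add 192.9.0.0/16 -> H6 at depth 16
  ? 96.50.92.193  path d0:-→d1:-→d2:-→d3:-→d4:-→d5:-→d6:-→d7:-→d8:-→d9:-→d10:-→d11:-→d12:-→d13:-→d14:-→d15:-→d16:H1→d17:-→d18:-→d19:-→d20:-→d21:-→d22:-→d23:-→d24:H6→d25:-→d26:-→d27:-→d28:H5  best=H5
  ? 96.50.92.192  path d0:-→d1:-→d2:-→d3:-→d4:-→d5:-→d6:-→d7:-→d8:-→d9:-→d10:-→d11:-→d12:-→d13:-→d14:-→d15:-→d16:H1→d17:-→d18:-→d19:-→d20:-→d21:-→d22:-→d23:-→d24:H6→d25:-→d26:-→d27:-→d28:H5  best=H5
  ? 96.50.92.27  path d0:-→d1:-→d2:-→d3:-→d4:-→d5:-→d6:-→d7:-→d8:-→d9:-→d10:-→d11:-→d12:-→d13:-→d14:-→d15:-→d16:H1→d17:-→d18:-→d19:-→d20:-→d21:-→d22:-→d23:-→d24:H6  best=H6
  - 160.0.0.0/3 clear@3
  ? 96.50.1.151  path d0:-→d1:-→d2:-→d3:-→d4:-→d5:-→d6:-→d7:-→d8:-→d9:-→d10:-→d11:-→d12:-→d13:-→d14:-→d15:-→d16:H1→d17:-  best=H1
  ? 54.57.113.145  path d0:-→d1:-  best=no-route
  add 96.50.92.192/28 -> H6 at depth 28
  ? 96.50.92.192  path d0:-→d1:-→d2:-→d3:-→d4:-→d5:-→d6:-→d7:-→d8:-→d9:-→d10:-→d11:-→d12:-→d13:-→d14:-→d15:-→d16:H1→d17:-→d18:-→d19:-→d20:-→d21:-→d22:-→d23:-→d24:H6→d25:-→d26:-→d27:-→d28:H6  best=H6
  add 192.9.144.0/20 -> H3 at depth 20
  ? 47.154.176.218  path d0:-→d1:-  best=no-route
  ? 96.50.92.0  path d0:-→d1:-→d2:-→d3:-→d4:-→d5:-→d6:-→d7:-→d8:-→d9:-→d10:-→d11:-→d12:-→d13:-→d14:-→d15:-→d16:H1→d17:-→d18:-→d19:-→d20:-→d21:-→d22:-→d23:-→d24:H6  best=H6
  ? 96.50.92.81  path d0:-→d1:-→d2:-→d3:-→d4:-→d5:-→d6:-→d7:-→d8:-→d9:-→d10:-→d11:-→d12:-→d13:-→d14:-→d15:-→d16:H1→d17:-→d18:-→d19:-→d20:-→d21:-→d22:-→d23:-→d24:H6  best=H6
  add 192.0.0.0/11 -> H6 at depth 11
  add 96.0.0.0/8 -> H5 at depth 8
  add 192.9.146.72/30 -> H5 at depth 30
  ? 192.9.144.0  path d0:-→d1:-→d2:-→d3:-→d4:-→d5:-→d6:-→d7:-→d8:-→d9:-→d10:-→d11:H6→d12:-→d13:-→d14:-→d15:-→d16:H6→d17:-→d18:-→d19:-→d20:H3→d21:-→d22:-  best=H3
  add 171.34.199.0/24 -> H3 at depth 24
  - 192.9.146.72/30 clear@30
  ? 96.0.0.2  path d0:-→d1:-→d2:-→d3:-→d4:-→d5:-→d6:-→d7:-→d8:H5→d9:-→d10:-  best=H5
  - 96.50.92.192/28 clear@28

== LOOKUPS ==
["no-route","H6","H6","H5","H5","H5","H6","H1","no-route","H6","no-route","H6","H6","H3","H5"]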